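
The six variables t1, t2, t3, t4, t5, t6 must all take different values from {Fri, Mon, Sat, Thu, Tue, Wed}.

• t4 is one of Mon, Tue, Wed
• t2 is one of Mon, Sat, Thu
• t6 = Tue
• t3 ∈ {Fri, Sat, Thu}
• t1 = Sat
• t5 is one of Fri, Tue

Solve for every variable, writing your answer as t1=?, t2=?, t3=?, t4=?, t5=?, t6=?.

t1=Sat, t2=Mon, t3=Thu, t4=Wed, t5=Fri, t6=Tue

t1's domain is down to {Sat}, so t1 = Sat. So t2, t3 can't be Sat.
That leaves t6 = Tue. Strike Tue from t4, t5.
That leaves t5 = Fri. Eliminate Fri elsewhere: t3.
t3 has just one choice, so t3 = Thu. So t2 can't be Thu.
t2 has just one choice, so t2 = Mon. Strike Mon from t4.
t4 has just one choice, so t4 = Wed.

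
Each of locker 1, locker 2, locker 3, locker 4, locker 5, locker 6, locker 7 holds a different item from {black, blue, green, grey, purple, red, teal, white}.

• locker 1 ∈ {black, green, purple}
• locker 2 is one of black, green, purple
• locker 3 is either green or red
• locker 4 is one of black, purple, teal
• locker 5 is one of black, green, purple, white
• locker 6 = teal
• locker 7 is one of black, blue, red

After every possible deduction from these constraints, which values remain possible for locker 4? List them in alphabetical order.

black, purple

locker 6 must be teal (only option left). Strike teal from locker 4.
The 6 still-open variables draw from only 6 values {black, blue, green, purple, red, white}, so each is used; only locker 7 can be blue, hence locker 7 = blue.
The 5 still-open variables together cover exactly {black, green, purple, red, white} — 5 values for 5 variables — and red appears only in locker 3's list, so locker 3 = red.
The 4 still-open variables draw from only 4 values {black, green, purple, white}, so each is used; only locker 5 can be white, hence locker 5 = white.
No further eliminations apply; locker 4 can still be any of black, purple.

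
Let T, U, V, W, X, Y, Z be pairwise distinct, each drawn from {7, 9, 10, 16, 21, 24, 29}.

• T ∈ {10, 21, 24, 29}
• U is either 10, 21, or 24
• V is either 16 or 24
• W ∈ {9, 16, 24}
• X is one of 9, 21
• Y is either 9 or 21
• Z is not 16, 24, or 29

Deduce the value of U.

10

The 7 variables draw from only 7 values {7, 9, 10, 16, 21, 24, 29}, so each is used; only Z can be 7, hence Z = 7.
Among the 6 still-open variables, 29 fits only T (and all 6 values in {9, 10, 16, 21, 24, 29} must be used), so T = 29.
The 5 still-open variables together cover exactly {9, 10, 16, 21, 24} — 5 values for 5 variables — and 10 appears only in U's list, so U = 10.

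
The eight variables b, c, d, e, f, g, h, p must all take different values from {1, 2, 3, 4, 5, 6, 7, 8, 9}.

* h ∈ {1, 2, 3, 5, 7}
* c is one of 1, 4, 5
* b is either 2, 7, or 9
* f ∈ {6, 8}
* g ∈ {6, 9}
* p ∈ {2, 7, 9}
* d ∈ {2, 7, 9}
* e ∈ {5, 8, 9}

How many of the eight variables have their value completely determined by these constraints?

3

b, d, p between them cover only {2, 7, 9} — a naked triple. Remove those values from e, g, h.
g must be 6 (only option left). So f can't be 6.
That leaves f = 8. Eliminate 8 elsewhere: e.
e must be 5 (only option left). Strike 5 from c, h.
Determined: e=5, f=8, g=6. The other variables each still have more than one consistent value. That makes 3.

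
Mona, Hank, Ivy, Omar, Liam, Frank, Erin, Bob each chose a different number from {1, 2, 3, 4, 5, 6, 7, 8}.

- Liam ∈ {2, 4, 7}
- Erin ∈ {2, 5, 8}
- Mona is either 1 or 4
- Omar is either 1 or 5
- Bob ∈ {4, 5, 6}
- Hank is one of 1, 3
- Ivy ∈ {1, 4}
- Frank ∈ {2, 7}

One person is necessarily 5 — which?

Omar

Among the 8 variables, 3 fits only Hank (and all 8 values in {1, 2, 3, 4, 5, 6, 7, 8} must be used), so Hank = 3.
Among the 7 still-open variables, 6 fits only Bob (and all 7 values in {1, 2, 4, 5, 6, 7, 8} must be used), so Bob = 6.
The 6 still-open variables together cover exactly {1, 2, 4, 5, 7, 8} — 6 values for 6 variables — and 8 appears only in Erin's list, so Erin = 8.
The 5 still-open variables draw from only 5 values {1, 2, 4, 5, 7}, so each is used; only Omar can be 5, hence Omar = 5.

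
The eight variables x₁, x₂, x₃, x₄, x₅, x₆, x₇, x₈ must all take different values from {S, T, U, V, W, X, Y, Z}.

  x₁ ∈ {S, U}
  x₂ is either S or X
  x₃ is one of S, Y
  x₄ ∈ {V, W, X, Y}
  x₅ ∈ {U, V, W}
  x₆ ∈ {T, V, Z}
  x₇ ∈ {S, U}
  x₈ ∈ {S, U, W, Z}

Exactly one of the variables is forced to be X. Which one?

The 8 variables together cover exactly {S, T, U, V, W, X, Y, Z} — 8 values for 8 variables — and T appears only in x₆'s list, so x₆ = T.
The 7 still-open variables draw from only 7 values {S, U, V, W, X, Y, Z}, so each is used; only x₈ can be Z, hence x₈ = Z.
The 2 variables x₁ and x₇ are confined to {S, U}, which locks those values in; drop them from x₂, x₃, x₅.
So X goes to x₂.

x₂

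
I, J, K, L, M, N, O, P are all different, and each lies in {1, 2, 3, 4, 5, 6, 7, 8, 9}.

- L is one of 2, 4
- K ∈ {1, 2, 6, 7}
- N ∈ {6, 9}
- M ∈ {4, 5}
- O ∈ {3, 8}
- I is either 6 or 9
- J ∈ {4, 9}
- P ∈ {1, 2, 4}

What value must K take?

7

The 2 variables I and N are confined to {6, 9}, which locks those values in; drop them from J, K.
J must be 4 (only option left). Strike 4 from L, M, P.
L has just one choice, so L = 2. Eliminate 2 elsewhere: K, P.
That leaves M = 5.
P must be 1 (only option left). Eliminate 1 elsewhere: K.
So K = 7.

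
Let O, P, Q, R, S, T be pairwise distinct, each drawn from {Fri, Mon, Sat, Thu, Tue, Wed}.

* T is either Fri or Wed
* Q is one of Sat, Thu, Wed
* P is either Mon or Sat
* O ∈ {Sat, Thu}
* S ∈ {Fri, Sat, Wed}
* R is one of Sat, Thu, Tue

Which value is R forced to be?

Tue

The 6 variables draw from only 6 values {Fri, Mon, Sat, Thu, Tue, Wed}, so each is used; only P can be Mon, hence P = Mon.
The 5 still-open variables together cover exactly {Fri, Sat, Thu, Tue, Wed} — 5 values for 5 variables — and Tue appears only in R's list, so R = Tue.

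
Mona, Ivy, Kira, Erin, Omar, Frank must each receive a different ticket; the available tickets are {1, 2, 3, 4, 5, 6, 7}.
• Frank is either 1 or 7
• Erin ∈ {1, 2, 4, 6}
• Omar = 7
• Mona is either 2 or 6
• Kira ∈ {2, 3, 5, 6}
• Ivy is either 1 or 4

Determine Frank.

1

Omar has just one choice, so Omar = 7. Eliminate 7 elsewhere: Frank.
So Frank = 1.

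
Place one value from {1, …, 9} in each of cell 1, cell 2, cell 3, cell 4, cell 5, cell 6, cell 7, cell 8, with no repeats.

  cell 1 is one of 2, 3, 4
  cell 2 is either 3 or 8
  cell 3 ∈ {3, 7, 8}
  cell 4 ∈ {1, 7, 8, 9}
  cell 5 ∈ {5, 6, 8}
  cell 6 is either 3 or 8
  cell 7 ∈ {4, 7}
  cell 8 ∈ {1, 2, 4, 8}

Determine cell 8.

1

The 2 variables cell 2 and cell 6 are confined to {3, 8}, which locks those values in; drop them from cell 1, cell 3, cell 4, cell 5, cell 8.
cell 3's domain is down to {7}, so cell 3 = 7. Remove 7 from cell 4, cell 7.
cell 7 must be 4 (only option left). Eliminate 4 elsewhere: cell 1, cell 8.
cell 1 has just one choice, so cell 1 = 2. Eliminate 2 elsewhere: cell 8.
So cell 8 = 1.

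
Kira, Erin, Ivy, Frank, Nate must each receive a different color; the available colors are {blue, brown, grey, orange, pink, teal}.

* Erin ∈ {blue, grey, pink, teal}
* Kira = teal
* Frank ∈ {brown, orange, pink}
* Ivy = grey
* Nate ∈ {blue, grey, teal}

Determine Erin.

pink

Kira must be teal (only option left). Remove teal from Erin, Nate.
That leaves Ivy = grey. So Erin, Nate can't be grey.
That leaves Nate = blue. Eliminate blue elsewhere: Erin.
So Erin = pink.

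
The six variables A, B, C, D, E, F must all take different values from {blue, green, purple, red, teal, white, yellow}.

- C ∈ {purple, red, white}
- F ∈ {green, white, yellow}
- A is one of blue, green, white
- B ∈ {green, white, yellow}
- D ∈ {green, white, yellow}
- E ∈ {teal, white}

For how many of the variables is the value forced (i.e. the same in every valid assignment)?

B, D, F between them cover only {green, white, yellow} — a naked triple. Remove those values from A, C, E.
A's domain is down to {blue}, so A = blue.
E must be teal (only option left).
Determined: A=blue, E=teal. The other variables each still have more than one consistent value. That makes 2.

2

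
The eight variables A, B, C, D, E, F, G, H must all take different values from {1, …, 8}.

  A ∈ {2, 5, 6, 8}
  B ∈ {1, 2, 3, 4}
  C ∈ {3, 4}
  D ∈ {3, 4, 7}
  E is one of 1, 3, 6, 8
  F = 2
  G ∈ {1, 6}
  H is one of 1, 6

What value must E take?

F's domain is down to {2}, so F = 2. So A, B can't be 2.
The 7 still-open variables draw from only 7 values {1, 3, 4, 5, 6, 7, 8}, so each is used; only A can be 5, hence A = 5.
Among the 6 still-open variables, 7 fits only D (and all 6 values in {1, 3, 4, 6, 7, 8} must be used), so D = 7.
The 5 still-open variables together cover exactly {1, 3, 4, 6, 8} — 5 values for 5 variables — and 8 appears only in E's list, so E = 8.

8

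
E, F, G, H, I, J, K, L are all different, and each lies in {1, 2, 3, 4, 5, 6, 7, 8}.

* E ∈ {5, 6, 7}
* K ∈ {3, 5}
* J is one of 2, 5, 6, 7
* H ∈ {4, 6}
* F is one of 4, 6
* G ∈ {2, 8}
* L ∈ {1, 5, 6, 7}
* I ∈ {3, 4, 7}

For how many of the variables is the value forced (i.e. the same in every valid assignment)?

The 8 variables together cover exactly {1, 2, 3, 4, 5, 6, 7, 8} — 8 values for 8 variables — and 1 appears only in L's list, so L = 1.
Among the 7 still-open variables, 8 fits only G (and all 7 values in {2, 3, 4, 5, 6, 7, 8} must be used), so G = 8.
The 6 still-open variables together cover exactly {2, 3, 4, 5, 6, 7} — 6 values for 6 variables — and 2 appears only in J's list, so J = 2.
F and H between them cover only {4, 6} — a naked pair. Remove those values from E, I.
Determined: G=8, J=2, L=1. The other variables each still have more than one consistent value. That makes 3.

3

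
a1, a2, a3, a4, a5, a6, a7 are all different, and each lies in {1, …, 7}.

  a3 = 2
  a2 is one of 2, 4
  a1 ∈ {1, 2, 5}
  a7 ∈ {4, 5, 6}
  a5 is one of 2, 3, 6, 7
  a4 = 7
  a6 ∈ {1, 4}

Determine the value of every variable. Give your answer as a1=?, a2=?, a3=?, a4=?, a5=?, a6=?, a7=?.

a3's domain is down to {2}, so a3 = 2. Remove 2 from a1, a2, a5.
a4 must be 7 (only option left). So a5 can't be 7.
That leaves a2 = 4. Strike 4 from a6, a7.
That leaves a6 = 1. Remove 1 from a1.
a1's domain is down to {5}, so a1 = 5. Strike 5 from a7.
a7 has just one choice, so a7 = 6. Eliminate 6 elsewhere: a5.
That leaves a5 = 3.

a1=5, a2=4, a3=2, a4=7, a5=3, a6=1, a7=6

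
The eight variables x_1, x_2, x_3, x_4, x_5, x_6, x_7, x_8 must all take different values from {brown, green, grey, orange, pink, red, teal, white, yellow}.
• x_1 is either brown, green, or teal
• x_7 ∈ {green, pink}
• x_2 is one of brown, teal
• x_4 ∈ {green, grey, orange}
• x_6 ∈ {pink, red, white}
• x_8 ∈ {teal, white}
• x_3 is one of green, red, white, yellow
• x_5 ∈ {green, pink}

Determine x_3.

yellow

x_5 and x_7 between them cover only {green, pink} — a naked pair. Remove those values from x_1, x_3, x_4, x_6.
x_1 and x_2 share exactly the 2 values {brown, teal}; by pigeonhole those values go to them, so strike brown, teal from x_8.
x_8's domain is down to {white}, so x_8 = white. Remove white from x_3, x_6.
x_6 must be red (only option left). Remove red from x_3.
So x_3 = yellow.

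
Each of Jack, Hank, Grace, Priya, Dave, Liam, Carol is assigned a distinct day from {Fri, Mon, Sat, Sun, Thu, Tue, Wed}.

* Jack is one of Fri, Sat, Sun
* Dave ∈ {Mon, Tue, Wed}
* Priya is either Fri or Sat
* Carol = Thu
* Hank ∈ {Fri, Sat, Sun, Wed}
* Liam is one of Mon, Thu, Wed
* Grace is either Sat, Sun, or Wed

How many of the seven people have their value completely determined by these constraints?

Carol's domain is down to {Thu}, so Carol = Thu. Remove Thu from Liam.
Among the 6 still-open variables, Tue fits only Dave (and all 6 values in {Fri, Mon, Sat, Sun, Tue, Wed} must be used), so Dave = Tue.
The 5 still-open variables draw from only 5 values {Fri, Mon, Sat, Sun, Wed}, so each is used; only Liam can be Mon, hence Liam = Mon.
Determined: Dave=Tue, Liam=Mon, Carol=Thu. The other people each still have more than one consistent value. That makes 3.

3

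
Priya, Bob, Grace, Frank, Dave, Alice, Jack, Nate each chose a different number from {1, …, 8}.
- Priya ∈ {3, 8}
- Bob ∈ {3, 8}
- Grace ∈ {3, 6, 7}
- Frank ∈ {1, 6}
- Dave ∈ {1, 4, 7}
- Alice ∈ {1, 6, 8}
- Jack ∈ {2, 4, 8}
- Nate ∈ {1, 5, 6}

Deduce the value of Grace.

7

The 8 variables draw from only 8 values {1, 2, 3, 4, 5, 6, 7, 8}, so each is used; only Jack can be 2, hence Jack = 2.
The 7 still-open variables together cover exactly {1, 3, 4, 5, 6, 7, 8} — 7 values for 7 variables — and 4 appears only in Dave's list, so Dave = 4.
The 6 still-open variables together cover exactly {1, 3, 5, 6, 7, 8} — 6 values for 6 variables — and 5 appears only in Nate's list, so Nate = 5.
Among the 5 still-open variables, 7 fits only Grace (and all 5 values in {1, 3, 6, 7, 8} must be used), so Grace = 7.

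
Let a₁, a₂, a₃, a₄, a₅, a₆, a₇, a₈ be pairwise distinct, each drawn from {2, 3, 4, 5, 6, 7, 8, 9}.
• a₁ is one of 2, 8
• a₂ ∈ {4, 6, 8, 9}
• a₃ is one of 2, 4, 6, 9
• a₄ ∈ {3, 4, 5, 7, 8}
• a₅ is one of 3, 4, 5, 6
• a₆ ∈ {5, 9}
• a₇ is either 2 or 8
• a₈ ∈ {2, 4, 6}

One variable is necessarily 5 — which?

The 8 variables draw from only 8 values {2, 3, 4, 5, 6, 7, 8, 9}, so each is used; only a₄ can be 7, hence a₄ = 7.
The 7 still-open variables together cover exactly {2, 3, 4, 5, 6, 8, 9} — 7 values for 7 variables — and 3 appears only in a₅'s list, so a₅ = 3.
The 6 still-open variables draw from only 6 values {2, 4, 5, 6, 8, 9}, so each is used; only a₆ can be 5, hence a₆ = 5.

a₆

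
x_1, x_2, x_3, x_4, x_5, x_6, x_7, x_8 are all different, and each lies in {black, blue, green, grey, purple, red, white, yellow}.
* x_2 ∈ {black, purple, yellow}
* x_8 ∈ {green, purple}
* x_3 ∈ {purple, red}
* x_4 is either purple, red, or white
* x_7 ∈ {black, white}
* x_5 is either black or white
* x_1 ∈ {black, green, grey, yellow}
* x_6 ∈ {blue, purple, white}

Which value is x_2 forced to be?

The 8 variables draw from only 8 values {black, blue, green, grey, purple, red, white, yellow}, so each is used; only x_6 can be blue, hence x_6 = blue.
The 7 still-open variables together cover exactly {black, green, grey, purple, red, white, yellow} — 7 values for 7 variables — and grey appears only in x_1's list, so x_1 = grey.
Among the 6 still-open variables, green fits only x_8 (and all 6 values in {black, green, purple, red, white, yellow} must be used), so x_8 = green.
Among the 5 still-open variables, yellow fits only x_2 (and all 5 values in {black, purple, red, white, yellow} must be used), so x_2 = yellow.

yellow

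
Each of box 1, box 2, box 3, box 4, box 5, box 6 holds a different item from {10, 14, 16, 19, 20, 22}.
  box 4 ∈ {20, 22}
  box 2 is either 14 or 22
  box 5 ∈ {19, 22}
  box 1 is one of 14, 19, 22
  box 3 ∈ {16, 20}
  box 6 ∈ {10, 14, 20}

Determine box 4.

20

The 6 variables draw from only 6 values {10, 14, 16, 19, 20, 22}, so each is used; only box 6 can be 10, hence box 6 = 10.
Among the 5 still-open variables, 16 fits only box 3 (and all 5 values in {14, 16, 19, 20, 22} must be used), so box 3 = 16.
Among the 4 still-open variables, 20 fits only box 4 (and all 4 values in {14, 19, 20, 22} must be used), so box 4 = 20.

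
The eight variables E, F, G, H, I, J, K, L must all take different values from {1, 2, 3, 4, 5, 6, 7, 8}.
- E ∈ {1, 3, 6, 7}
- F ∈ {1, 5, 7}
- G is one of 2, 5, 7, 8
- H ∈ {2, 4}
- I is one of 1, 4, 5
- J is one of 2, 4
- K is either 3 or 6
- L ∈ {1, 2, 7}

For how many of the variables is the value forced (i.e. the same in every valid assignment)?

1

The 8 variables draw from only 8 values {1, 2, 3, 4, 5, 6, 7, 8}, so each is used; only G can be 8, hence G = 8.
H and J between them cover only {2, 4} — a naked pair. Remove those values from I, L.
F, I, L share exactly the 3 values {1, 5, 7}; by pigeonhole those values go to them, so strike 1, 5, 7 from E.
Determined: G=8. The other variables each still have more than one consistent value. That makes 1.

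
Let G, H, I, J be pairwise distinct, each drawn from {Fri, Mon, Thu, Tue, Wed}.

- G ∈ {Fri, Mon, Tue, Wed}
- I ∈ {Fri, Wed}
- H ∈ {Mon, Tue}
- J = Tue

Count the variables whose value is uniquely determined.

2

J's domain is down to {Tue}, so J = Tue. Strike Tue from G, H.
That leaves H = Mon. Eliminate Mon elsewhere: G.
Determined: H=Mon, J=Tue. The other variables each still have more than one consistent value. That makes 2.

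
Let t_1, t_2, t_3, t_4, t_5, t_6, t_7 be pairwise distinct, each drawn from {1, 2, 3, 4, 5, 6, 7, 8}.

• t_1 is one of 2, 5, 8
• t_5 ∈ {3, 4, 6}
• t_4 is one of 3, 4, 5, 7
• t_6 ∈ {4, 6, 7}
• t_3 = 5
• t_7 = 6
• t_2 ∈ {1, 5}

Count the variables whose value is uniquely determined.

t_3 has just one choice, so t_3 = 5. So t_1, t_2, t_4 can't be 5.
t_7 has just one choice, so t_7 = 6. Eliminate 6 elsewhere: t_5, t_6.
t_2's domain is down to {1}, so t_2 = 1.
Determined: t_2=1, t_3=5, t_7=6. The other variables each still have more than one consistent value. That makes 3.

3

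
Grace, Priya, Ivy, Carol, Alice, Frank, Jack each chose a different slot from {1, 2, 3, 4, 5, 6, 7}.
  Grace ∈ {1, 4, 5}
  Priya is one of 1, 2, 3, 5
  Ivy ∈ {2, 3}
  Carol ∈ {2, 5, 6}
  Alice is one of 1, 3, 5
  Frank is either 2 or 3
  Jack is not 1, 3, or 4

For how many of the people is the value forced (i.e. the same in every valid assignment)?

Among the 7 variables, 4 fits only Grace (and all 7 values in {1, 2, 3, 4, 5, 6, 7} must be used), so Grace = 4.
The 6 still-open variables together cover exactly {1, 2, 3, 5, 6, 7} — 6 values for 6 variables — and 7 appears only in Jack's list, so Jack = 7.
Among the 5 still-open variables, 6 fits only Carol (and all 5 values in {1, 2, 3, 5, 6} must be used), so Carol = 6.
The 2 variables Ivy and Frank are confined to {2, 3}, which locks those values in; drop them from Priya, Alice.
Determined: Grace=4, Carol=6, Jack=7. The other people each still have more than one consistent value. That makes 3.

3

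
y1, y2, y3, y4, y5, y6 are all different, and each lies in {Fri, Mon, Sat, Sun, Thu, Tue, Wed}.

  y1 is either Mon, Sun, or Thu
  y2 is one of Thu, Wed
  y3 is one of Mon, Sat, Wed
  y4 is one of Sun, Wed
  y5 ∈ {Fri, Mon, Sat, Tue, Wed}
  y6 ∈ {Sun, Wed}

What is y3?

Sat

The 2 variables y4 and y6 are confined to {Sun, Wed}, which locks those values in; drop them from y1, y2, y3, y5.
That leaves y2 = Thu. Remove Thu from y1.
y1's domain is down to {Mon}, so y1 = Mon. So y3, y5 can't be Mon.
So y3 = Sat.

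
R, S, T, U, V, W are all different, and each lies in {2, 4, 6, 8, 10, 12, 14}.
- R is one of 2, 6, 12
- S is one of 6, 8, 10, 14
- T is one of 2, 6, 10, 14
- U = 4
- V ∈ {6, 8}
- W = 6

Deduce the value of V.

8

U's domain is down to {4}, so U = 4.
W must be 6 (only option left). So R, S, T, V can't be 6.
So V = 8.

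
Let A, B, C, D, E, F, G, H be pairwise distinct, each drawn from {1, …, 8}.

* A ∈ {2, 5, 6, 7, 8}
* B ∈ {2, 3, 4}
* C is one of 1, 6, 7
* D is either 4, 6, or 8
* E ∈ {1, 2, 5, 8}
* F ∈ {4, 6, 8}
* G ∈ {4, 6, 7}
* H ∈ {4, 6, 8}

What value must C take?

1

The 8 variables together cover exactly {1, 2, 3, 4, 5, 6, 7, 8} — 8 values for 8 variables — and 3 appears only in B's list, so B = 3.
D, F, H share exactly the 3 values {4, 6, 8}; by pigeonhole those values go to them, so strike 4, 6, 8 from A, C, E, G.
That leaves G = 7. Eliminate 7 elsewhere: A, C.
So C = 1.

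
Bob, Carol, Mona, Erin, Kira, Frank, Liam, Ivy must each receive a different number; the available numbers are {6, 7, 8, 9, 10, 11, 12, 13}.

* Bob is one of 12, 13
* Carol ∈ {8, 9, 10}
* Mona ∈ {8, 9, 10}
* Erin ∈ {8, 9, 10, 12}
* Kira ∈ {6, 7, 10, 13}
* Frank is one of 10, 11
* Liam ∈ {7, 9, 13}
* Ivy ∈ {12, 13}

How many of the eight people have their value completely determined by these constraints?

The 8 variables draw from only 8 values {6, 7, 8, 9, 10, 11, 12, 13}, so each is used; only Kira can be 6, hence Kira = 6.
Among the 7 still-open variables, 7 fits only Liam (and all 7 values in {7, 8, 9, 10, 11, 12, 13} must be used), so Liam = 7.
The 6 still-open variables draw from only 6 values {8, 9, 10, 11, 12, 13}, so each is used; only Frank can be 11, hence Frank = 11.
Bob and Ivy share exactly the 2 values {12, 13}; by pigeonhole those values go to them, so strike 12, 13 from Erin.
Determined: Kira=6, Frank=11, Liam=7. The other people each still have more than one consistent value. That makes 3.

3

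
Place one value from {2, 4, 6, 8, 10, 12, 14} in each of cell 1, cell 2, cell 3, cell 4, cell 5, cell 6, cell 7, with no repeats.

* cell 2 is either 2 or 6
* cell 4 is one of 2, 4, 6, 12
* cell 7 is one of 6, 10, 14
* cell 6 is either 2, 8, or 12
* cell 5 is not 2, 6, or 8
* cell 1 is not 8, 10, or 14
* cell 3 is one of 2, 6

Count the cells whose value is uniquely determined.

1

The 7 variables together cover exactly {2, 4, 6, 8, 10, 12, 14} — 7 values for 7 variables — and 8 appears only in cell 6's list, so cell 6 = 8.
cell 2 and cell 3 share exactly the 2 values {2, 6}; by pigeonhole those values go to them, so strike 2, 6 from cell 1, cell 4, cell 7.
cell 1 and cell 4 between them cover only {4, 12} — a naked pair. Remove those values from cell 5.
Determined: cell 6=8. The other cells each still have more than one consistent value. That makes 1.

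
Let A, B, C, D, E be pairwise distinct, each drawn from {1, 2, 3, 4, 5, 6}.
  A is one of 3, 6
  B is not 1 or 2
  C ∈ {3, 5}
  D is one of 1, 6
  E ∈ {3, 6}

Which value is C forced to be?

The 5 variables draw from only 5 values {1, 3, 4, 5, 6}, so each is used; only D can be 1, hence D = 1.
Among the 4 still-open variables, 4 fits only B (and all 4 values in {3, 4, 5, 6} must be used), so B = 4.
Among the 3 still-open variables, 5 fits only C (and all 3 values in {3, 5, 6} must be used), so C = 5.

5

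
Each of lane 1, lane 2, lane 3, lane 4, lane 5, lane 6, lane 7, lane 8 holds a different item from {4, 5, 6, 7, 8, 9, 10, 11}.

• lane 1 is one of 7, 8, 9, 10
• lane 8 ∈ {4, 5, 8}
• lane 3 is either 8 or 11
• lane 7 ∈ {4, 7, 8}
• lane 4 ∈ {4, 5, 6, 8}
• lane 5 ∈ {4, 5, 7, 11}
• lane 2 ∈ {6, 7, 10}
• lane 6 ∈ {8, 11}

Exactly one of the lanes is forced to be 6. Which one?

lane 4

The 8 variables together cover exactly {4, 5, 6, 7, 8, 9, 10, 11} — 8 values for 8 variables — and 9 appears only in lane 1's list, so lane 1 = 9.
The 7 still-open variables draw from only 7 values {4, 5, 6, 7, 8, 10, 11}, so each is used; only lane 2 can be 10, hence lane 2 = 10.
The 6 still-open variables draw from only 6 values {4, 5, 6, 7, 8, 11}, so each is used; only lane 4 can be 6, hence lane 4 = 6.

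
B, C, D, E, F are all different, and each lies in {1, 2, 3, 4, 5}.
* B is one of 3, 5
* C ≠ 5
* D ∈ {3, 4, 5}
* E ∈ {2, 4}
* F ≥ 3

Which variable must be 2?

Among the 5 variables, 1 fits only C (and all 5 values in {1, 2, 3, 4, 5} must be used), so C = 1.
The 4 still-open variables together cover exactly {2, 3, 4, 5} — 4 values for 4 variables — and 2 appears only in E's list, so E = 2.

E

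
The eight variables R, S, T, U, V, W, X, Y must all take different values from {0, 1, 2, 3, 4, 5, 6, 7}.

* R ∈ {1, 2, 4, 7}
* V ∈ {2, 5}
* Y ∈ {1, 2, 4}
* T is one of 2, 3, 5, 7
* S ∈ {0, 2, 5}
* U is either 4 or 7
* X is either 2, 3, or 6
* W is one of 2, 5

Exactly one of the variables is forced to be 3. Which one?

Among the 8 variables, 0 fits only S (and all 8 values in {0, 1, 2, 3, 4, 5, 6, 7} must be used), so S = 0.
The 7 still-open variables together cover exactly {1, 2, 3, 4, 5, 6, 7} — 7 values for 7 variables — and 6 appears only in X's list, so X = 6.
The 6 still-open variables together cover exactly {1, 2, 3, 4, 5, 7} — 6 values for 6 variables — and 3 appears only in T's list, so T = 3.

T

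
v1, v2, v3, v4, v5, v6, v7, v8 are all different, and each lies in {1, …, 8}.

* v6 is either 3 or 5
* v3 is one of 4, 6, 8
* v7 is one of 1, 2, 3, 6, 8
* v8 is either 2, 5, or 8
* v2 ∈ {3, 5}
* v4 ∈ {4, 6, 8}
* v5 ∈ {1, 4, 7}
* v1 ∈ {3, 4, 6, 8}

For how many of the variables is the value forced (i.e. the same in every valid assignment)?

The 8 variables together cover exactly {1, 2, 3, 4, 5, 6, 7, 8} — 8 values for 8 variables — and 7 appears only in v5's list, so v5 = 7.
The 7 still-open variables together cover exactly {1, 2, 3, 4, 5, 6, 8} — 7 values for 7 variables — and 1 appears only in v7's list, so v7 = 1.
The 6 still-open variables together cover exactly {2, 3, 4, 5, 6, 8} — 6 values for 6 variables — and 2 appears only in v8's list, so v8 = 2.
v2 and v6 share exactly the 2 values {3, 5}; by pigeonhole those values go to them, so strike 3, 5 from v1.
Determined: v5=7, v7=1, v8=2. The other variables each still have more than one consistent value. That makes 3.

3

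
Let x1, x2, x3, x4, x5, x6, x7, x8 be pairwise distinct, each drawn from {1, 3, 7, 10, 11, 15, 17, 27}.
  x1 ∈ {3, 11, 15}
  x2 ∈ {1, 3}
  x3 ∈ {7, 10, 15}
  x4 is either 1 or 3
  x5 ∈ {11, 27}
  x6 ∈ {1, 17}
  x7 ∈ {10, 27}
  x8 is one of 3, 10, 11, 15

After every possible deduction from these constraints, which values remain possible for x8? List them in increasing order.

10, 11, 15

Among the 8 variables, 7 fits only x3 (and all 8 values in {1, 3, 7, 10, 11, 15, 17, 27} must be used), so x3 = 7.
The 7 still-open variables together cover exactly {1, 3, 10, 11, 15, 17, 27} — 7 values for 7 variables — and 17 appears only in x6's list, so x6 = 17.
x2 and x4 share exactly the 2 values {1, 3}; by pigeonhole those values go to them, so strike 1, 3 from x1, x8.
No further eliminations apply; x8 can still be any of 10, 11, 15.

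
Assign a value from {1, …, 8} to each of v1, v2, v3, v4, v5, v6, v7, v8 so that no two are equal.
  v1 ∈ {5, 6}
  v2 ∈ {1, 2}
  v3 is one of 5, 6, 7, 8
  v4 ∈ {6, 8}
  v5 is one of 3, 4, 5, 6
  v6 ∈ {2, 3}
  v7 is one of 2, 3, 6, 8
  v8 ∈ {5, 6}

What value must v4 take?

The 8 variables draw from only 8 values {1, 2, 3, 4, 5, 6, 7, 8}, so each is used; only v2 can be 1, hence v2 = 1.
Among the 7 still-open variables, 4 fits only v5 (and all 7 values in {2, 3, 4, 5, 6, 7, 8} must be used), so v5 = 4.
Among the 6 still-open variables, 7 fits only v3 (and all 6 values in {2, 3, 5, 6, 7, 8} must be used), so v3 = 7.
The 2 variables v1 and v8 are confined to {5, 6}, which locks those values in; drop them from v4, v7.
So v4 = 8.

8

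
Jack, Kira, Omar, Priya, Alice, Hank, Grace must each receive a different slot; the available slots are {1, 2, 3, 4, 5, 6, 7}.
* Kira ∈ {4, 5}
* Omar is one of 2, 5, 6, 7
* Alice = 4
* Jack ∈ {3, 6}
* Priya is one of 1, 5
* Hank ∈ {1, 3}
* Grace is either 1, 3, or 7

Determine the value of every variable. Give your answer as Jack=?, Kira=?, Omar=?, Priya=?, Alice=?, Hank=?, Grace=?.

Alice has just one choice, so Alice = 4. So Kira can't be 4.
Kira has just one choice, so Kira = 5. Eliminate 5 elsewhere: Omar, Priya.
Priya's domain is down to {1}, so Priya = 1. So Hank, Grace can't be 1.
Hank must be 3 (only option left). Remove 3 from Jack, Grace.
Grace's domain is down to {7}, so Grace = 7. Strike 7 from Omar.
Jack must be 6 (only option left). So Omar can't be 6.
Omar's domain is down to {2}, so Omar = 2.

Jack=6, Kira=5, Omar=2, Priya=1, Alice=4, Hank=3, Grace=7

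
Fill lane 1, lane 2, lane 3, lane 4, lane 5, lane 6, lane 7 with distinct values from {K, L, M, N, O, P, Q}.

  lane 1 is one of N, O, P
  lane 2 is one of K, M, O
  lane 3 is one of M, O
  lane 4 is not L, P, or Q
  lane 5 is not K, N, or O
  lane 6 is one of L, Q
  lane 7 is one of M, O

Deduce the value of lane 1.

P

The 2 variables lane 3 and lane 7 are confined to {M, O}, which locks those values in; drop them from lane 1, lane 2, lane 4, lane 5.
lane 2's domain is down to {K}, so lane 2 = K. Remove K from lane 4.
That leaves lane 4 = N. Eliminate N elsewhere: lane 1.
So lane 1 = P.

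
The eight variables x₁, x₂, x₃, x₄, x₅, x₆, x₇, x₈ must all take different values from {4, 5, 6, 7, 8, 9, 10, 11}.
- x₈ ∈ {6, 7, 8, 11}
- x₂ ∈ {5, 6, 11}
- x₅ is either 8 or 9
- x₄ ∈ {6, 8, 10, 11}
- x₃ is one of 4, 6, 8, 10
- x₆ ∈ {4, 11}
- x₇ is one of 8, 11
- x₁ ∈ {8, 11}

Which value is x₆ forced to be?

Among the 8 variables, 5 fits only x₂ (and all 8 values in {4, 5, 6, 7, 8, 9, 10, 11} must be used), so x₂ = 5.
The 7 still-open variables together cover exactly {4, 6, 7, 8, 9, 10, 11} — 7 values for 7 variables — and 7 appears only in x₈'s list, so x₈ = 7.
The 6 still-open variables together cover exactly {4, 6, 8, 9, 10, 11} — 6 values for 6 variables — and 9 appears only in x₅'s list, so x₅ = 9.
x₁ and x₇ between them cover only {8, 11} — a naked pair. Remove those values from x₃, x₄, x₆.
So x₆ = 4.

4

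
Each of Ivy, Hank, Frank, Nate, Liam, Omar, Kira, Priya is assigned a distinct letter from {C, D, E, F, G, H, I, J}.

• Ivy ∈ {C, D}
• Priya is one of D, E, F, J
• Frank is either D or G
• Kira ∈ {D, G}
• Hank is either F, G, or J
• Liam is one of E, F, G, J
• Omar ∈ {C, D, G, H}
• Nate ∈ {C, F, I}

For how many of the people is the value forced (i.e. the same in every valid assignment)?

3

Among the 8 variables, H fits only Omar (and all 8 values in {C, D, E, F, G, H, I, J} must be used), so Omar = H.
The 7 still-open variables draw from only 7 values {C, D, E, F, G, I, J}, so each is used; only Nate can be I, hence Nate = I.
The 6 still-open variables draw from only 6 values {C, D, E, F, G, J}, so each is used; only Ivy can be C, hence Ivy = C.
The 2 variables Frank and Kira are confined to {D, G}, which locks those values in; drop them from Hank, Liam, Priya.
Determined: Ivy=C, Nate=I, Omar=H. The other people each still have more than one consistent value. That makes 3.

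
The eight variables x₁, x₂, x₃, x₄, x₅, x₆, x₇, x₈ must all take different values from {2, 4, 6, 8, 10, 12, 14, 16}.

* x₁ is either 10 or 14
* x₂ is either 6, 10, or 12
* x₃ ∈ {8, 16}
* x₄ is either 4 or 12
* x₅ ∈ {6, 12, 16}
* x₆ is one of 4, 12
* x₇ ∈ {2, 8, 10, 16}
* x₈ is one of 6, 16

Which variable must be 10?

x₂

The 8 variables together cover exactly {2, 4, 6, 8, 10, 12, 14, 16} — 8 values for 8 variables — and 2 appears only in x₇'s list, so x₇ = 2.
Among the 7 still-open variables, 8 fits only x₃ (and all 7 values in {4, 6, 8, 10, 12, 14, 16} must be used), so x₃ = 8.
Among the 6 still-open variables, 14 fits only x₁ (and all 6 values in {4, 6, 10, 12, 14, 16} must be used), so x₁ = 14.
The 5 still-open variables together cover exactly {4, 6, 10, 12, 16} — 5 values for 5 variables — and 10 appears only in x₂'s list, so x₂ = 10.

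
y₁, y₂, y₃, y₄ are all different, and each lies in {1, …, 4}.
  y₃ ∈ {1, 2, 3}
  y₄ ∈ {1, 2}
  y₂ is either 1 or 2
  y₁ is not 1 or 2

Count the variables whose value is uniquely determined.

2

The 4 variables draw from only 4 values {1, 2, 3, 4}, so each is used; only y₁ can be 4, hence y₁ = 4.
The 3 still-open variables together cover exactly {1, 2, 3} — 3 values for 3 variables — and 3 appears only in y₃'s list, so y₃ = 3.
Determined: y₁=4, y₃=3. The other variables each still have more than one consistent value. That makes 2.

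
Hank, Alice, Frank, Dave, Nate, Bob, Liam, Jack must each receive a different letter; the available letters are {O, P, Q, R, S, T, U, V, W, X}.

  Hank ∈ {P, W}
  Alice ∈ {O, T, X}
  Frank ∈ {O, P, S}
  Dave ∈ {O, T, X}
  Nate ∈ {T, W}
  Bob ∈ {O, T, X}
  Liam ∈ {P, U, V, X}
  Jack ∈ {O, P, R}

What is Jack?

R

The 3 variables Alice, Dave, Bob are confined to {O, T, X}, which locks those values in; drop them from Frank, Nate, Liam, Jack.
Nate must be W (only option left). So Hank can't be W.
Hank has just one choice, so Hank = P. Remove P from Frank, Liam, Jack.
So Jack = R.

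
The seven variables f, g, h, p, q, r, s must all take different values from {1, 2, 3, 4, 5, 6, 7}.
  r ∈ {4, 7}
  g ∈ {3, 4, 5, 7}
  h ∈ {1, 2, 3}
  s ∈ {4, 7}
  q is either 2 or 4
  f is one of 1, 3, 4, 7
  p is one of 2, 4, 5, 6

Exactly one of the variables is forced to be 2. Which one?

q

Among the 7 variables, 6 fits only p (and all 7 values in {1, 2, 3, 4, 5, 6, 7} must be used), so p = 6.
Among the 6 still-open variables, 5 fits only g (and all 6 values in {1, 2, 3, 4, 5, 7} must be used), so g = 5.
The 2 variables r and s are confined to {4, 7}, which locks those values in; drop them from f, q.
So 2 goes to q.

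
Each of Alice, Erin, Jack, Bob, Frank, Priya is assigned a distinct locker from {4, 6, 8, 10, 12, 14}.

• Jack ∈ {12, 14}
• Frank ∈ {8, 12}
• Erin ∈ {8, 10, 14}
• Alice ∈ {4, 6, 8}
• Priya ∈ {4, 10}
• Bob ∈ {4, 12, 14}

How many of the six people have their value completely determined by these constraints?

1

Among the 6 variables, 6 fits only Alice (and all 6 values in {4, 6, 8, 10, 12, 14} must be used), so Alice = 6.
Determined: Alice=6. The other people each still have more than one consistent value. That makes 1.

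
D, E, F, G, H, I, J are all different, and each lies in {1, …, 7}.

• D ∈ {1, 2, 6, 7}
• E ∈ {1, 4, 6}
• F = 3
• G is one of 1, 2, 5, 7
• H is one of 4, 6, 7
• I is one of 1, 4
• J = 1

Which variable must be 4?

I

F's domain is down to {3}, so F = 3.
J must be 1 (only option left). So D, E, G, I can't be 1.
So 4 goes to I.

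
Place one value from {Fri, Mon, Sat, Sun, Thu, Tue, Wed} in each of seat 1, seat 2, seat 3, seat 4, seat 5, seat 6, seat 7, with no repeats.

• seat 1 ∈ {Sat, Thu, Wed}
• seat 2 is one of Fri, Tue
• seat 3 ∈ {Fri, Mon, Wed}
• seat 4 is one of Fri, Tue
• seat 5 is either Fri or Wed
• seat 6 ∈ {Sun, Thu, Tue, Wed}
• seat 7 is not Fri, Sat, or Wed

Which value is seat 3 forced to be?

Mon

The 7 variables together cover exactly {Fri, Mon, Sat, Sun, Thu, Tue, Wed} — 7 values for 7 variables — and Sat appears only in seat 1's list, so seat 1 = Sat.
seat 2 and seat 4 between them cover only {Fri, Tue} — a naked pair. Remove those values from seat 3, seat 5, seat 6, seat 7.
seat 5 must be Wed (only option left). So seat 3, seat 6 can't be Wed.
So seat 3 = Mon.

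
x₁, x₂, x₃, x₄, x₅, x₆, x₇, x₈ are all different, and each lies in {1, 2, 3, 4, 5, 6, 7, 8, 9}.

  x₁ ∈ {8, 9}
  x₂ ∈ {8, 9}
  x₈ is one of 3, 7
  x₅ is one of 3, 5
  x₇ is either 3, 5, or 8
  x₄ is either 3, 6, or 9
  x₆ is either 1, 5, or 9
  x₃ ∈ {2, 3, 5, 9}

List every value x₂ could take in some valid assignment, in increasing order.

8, 9

The 8 variables draw from only 8 values {1, 2, 3, 5, 6, 7, 8, 9}, so each is used; only x₆ can be 1, hence x₆ = 1.
The 7 still-open variables together cover exactly {2, 3, 5, 6, 7, 8, 9} — 7 values for 7 variables — and 2 appears only in x₃'s list, so x₃ = 2.
The 6 still-open variables together cover exactly {3, 5, 6, 7, 8, 9} — 6 values for 6 variables — and 6 appears only in x₄'s list, so x₄ = 6.
Among the 5 still-open variables, 7 fits only x₈ (and all 5 values in {3, 5, 7, 8, 9} must be used), so x₈ = 7.
x₁ and x₂ between them cover only {8, 9} — a naked pair. Remove those values from x₇.
No further eliminations apply; x₂ can still be any of 8, 9.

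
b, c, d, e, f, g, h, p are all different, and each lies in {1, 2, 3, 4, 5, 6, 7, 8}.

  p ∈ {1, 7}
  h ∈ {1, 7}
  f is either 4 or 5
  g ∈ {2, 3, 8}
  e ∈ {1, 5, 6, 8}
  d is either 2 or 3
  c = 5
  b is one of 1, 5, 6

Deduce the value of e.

8

c has just one choice, so c = 5. Strike 5 from b, e, f.
f has just one choice, so f = 4.
h and p between them cover only {1, 7} — a naked pair. Remove those values from b, e.
b has just one choice, so b = 6. Eliminate 6 elsewhere: e.
So e = 8.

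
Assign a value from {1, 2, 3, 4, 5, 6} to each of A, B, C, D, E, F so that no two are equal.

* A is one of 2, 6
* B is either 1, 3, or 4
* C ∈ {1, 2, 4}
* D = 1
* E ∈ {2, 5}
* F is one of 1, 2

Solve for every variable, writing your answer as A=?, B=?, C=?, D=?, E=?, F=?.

D must be 1 (only option left). Strike 1 from B, C, F.
F must be 2 (only option left). Eliminate 2 elsewhere: A, C, E.
A's domain is down to {6}, so A = 6.
C has just one choice, so C = 4. So B can't be 4.
E's domain is down to {5}, so E = 5.
B's domain is down to {3}, so B = 3.

A=6, B=3, C=4, D=1, E=5, F=2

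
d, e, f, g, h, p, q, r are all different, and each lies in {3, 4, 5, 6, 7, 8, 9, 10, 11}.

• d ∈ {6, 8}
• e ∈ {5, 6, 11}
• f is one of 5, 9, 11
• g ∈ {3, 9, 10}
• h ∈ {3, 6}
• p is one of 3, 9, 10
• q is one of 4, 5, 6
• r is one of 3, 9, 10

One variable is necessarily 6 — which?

The 8 variables together cover exactly {3, 4, 5, 6, 8, 9, 10, 11} — 8 values for 8 variables — and 4 appears only in q's list, so q = 4.
Among the 7 still-open variables, 8 fits only d (and all 7 values in {3, 5, 6, 8, 9, 10, 11} must be used), so d = 8.
g, p, r between them cover only {3, 9, 10} — a naked triple. Remove those values from f, h.
So 6 goes to h.

h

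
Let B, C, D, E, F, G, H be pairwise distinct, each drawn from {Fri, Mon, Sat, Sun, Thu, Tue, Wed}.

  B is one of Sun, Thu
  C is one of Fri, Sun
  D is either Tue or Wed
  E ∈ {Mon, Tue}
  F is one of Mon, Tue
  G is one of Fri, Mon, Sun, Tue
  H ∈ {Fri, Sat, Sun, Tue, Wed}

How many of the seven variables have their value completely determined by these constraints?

The 7 variables draw from only 7 values {Fri, Mon, Sat, Sun, Thu, Tue, Wed}, so each is used; only H can be Sat, hence H = Sat.
The 6 still-open variables draw from only 6 values {Fri, Mon, Sun, Thu, Tue, Wed}, so each is used; only B can be Thu, hence B = Thu.
The 5 still-open variables draw from only 5 values {Fri, Mon, Sun, Tue, Wed}, so each is used; only D can be Wed, hence D = Wed.
E and F between them cover only {Mon, Tue} — a naked pair. Remove those values from G.
Determined: B=Thu, D=Wed, H=Sat. The other variables each still have more than one consistent value. That makes 3.

3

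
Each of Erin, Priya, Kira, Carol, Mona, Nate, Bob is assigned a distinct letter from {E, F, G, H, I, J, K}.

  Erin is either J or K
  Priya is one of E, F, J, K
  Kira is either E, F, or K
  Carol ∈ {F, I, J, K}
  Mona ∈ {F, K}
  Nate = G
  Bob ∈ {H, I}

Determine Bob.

H

Nate has just one choice, so Nate = G.
Among the 6 still-open variables, H fits only Bob (and all 6 values in {E, F, H, I, J, K} must be used), so Bob = H.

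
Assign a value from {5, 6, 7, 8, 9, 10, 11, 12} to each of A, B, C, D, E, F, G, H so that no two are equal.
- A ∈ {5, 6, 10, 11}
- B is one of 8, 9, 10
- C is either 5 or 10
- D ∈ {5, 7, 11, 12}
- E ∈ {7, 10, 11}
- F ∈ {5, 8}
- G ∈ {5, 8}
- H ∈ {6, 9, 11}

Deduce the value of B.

Among the 8 variables, 12 fits only D (and all 8 values in {5, 6, 7, 8, 9, 10, 11, 12} must be used), so D = 12.
The 7 still-open variables together cover exactly {5, 6, 7, 8, 9, 10, 11} — 7 values for 7 variables — and 7 appears only in E's list, so E = 7.
F and G between them cover only {5, 8} — a naked pair. Remove those values from A, B, C.
That leaves C = 10. Remove 10 from A, B.
So B = 9.

9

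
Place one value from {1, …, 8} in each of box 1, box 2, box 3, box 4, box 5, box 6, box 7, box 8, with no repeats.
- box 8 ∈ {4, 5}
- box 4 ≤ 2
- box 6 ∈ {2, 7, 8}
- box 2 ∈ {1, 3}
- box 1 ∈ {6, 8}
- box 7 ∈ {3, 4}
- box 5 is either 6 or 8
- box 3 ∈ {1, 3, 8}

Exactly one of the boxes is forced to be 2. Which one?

box 4

The 8 variables together cover exactly {1, 2, 3, 4, 5, 6, 7, 8} — 8 values for 8 variables — and 5 appears only in box 8's list, so box 8 = 5.
The 7 still-open variables draw from only 7 values {1, 2, 3, 4, 6, 7, 8}, so each is used; only box 7 can be 4, hence box 7 = 4.
Among the 6 still-open variables, 7 fits only box 6 (and all 6 values in {1, 2, 3, 6, 7, 8} must be used), so box 6 = 7.
The 5 still-open variables draw from only 5 values {1, 2, 3, 6, 8}, so each is used; only box 4 can be 2, hence box 4 = 2.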